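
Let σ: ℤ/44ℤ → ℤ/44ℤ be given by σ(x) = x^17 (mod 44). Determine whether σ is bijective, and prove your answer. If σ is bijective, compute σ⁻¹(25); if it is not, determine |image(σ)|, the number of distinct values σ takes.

33

σ(0) = 0^17 = 0.
σ(22): Repeated squaring mod 44: 22^1 ≡ 22, 22^2 ≡ 22² = 484 ≡ 0, 22^4 ≡ 0² = 0, 22^8 ≡ 0² = 0, 22^16 ≡ 0² = 0. Since 17 = 16 + 1, 22^17 ≡ 0·22: 0·22 = 0. So 22^17 ≡ 0 (mod 44).
So σ(0) = σ(22) = 0 while 0 ≠ 22, so σ is not injective, hence not bijective.
Since σ is not bijective, we determine |image(σ)|. Computing x^17 mod 44 for each x (by repeated squaring, reducing mod 44 at every step), the values σ(0), σ(1), …, σ(43) are: 0, 1, 40, 31, 16, 25, 8, 39, 24, 37, 32, 11, 12, 29, 20, 27, 36, 41, 28, 35, 4, 21, 0, 23, 40, 9, 16, 3, 8, 17, 24, 15, 32, 33, 12, 7, 20, 5, 36, 19, 28, 13, 4, 43.
The distinct values are {0, 1, 3, 4, 5, 7, 8, 9, 11, 12, 13, 15, 16, 17, 19, 20, 21, 23, 24, 25, 27, 28, 29, 31, 32, 33, 35, 36, 37, 39, 40, 41, 43}; there are 33 of them.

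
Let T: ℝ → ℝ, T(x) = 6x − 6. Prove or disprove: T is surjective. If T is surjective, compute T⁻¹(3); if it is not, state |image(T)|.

Recall: T is surjective if every y in the codomain equals T(x) for some x in the domain.
For any y ∈ ℝ, x = (y + 6)/6 satisfies T(x) = y.
Thus T is surjective.
Since T is surjective, we compute T⁻¹(3) = (3 + 6)/6 = 3/2.

3/2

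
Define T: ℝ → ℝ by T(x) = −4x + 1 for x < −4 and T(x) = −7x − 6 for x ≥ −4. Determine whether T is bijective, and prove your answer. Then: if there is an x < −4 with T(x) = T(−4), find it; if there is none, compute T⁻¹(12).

-21/4

Both pieces are strictly decreasing (slopes −4 and −7), so each is injective on its own interval.
The left piece maps (−∞, −4) onto (17, ∞); the right piece maps [−4, ∞) onto (−∞, 22].
These images overlap. In particular T(−4) = 22 (right piece), and solving −4x + 1 = 22 on the left piece gives x = −21/4 < −4.
So T(−21/4) = T(−4) with −21/4 ≠ −4, and T is not injective, hence not bijective. This x = −21/4 is the requested value below −4.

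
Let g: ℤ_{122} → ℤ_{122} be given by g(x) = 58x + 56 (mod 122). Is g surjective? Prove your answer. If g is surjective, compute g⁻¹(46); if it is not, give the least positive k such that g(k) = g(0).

Since gcd(58, 122) = 2, we have 58x ≡ 0 (mod 2) for all x, so g(x) ≡ 0 (mod 2).
But 1 ≢ 0 (mod 2), so 1 ∈ ℤ_{122} has no preimage. Therefore g is not surjective.
Since g is not surjective, we find the least positive k with g(k) = g(0): this means 58k ≡ 0 (mod 122), i.e. 122 ∣ 58k. Since gcd(58, 122) = 2, dividing through by 2 this holds exactly when 61 ∣ 29k, and as gcd(29, 61) = 1, exactly when 61 ∣ k.
The smallest positive such k is 61.

61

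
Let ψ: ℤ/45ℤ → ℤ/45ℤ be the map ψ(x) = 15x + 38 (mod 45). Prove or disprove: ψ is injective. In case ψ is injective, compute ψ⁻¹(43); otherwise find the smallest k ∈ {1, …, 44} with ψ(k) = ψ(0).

By definition, injectivity means: for all x_1, x_2 in the domain, ψ(x_1) = ψ(x_2) implies x_1 = x_2.
We have gcd(15, 45) = 15 > 1. Taking x_1 = 0 and x_2 = 3: ψ(0) = 38 and ψ(3) = 15·3 + 38 = 83 ≡ 38 (mod 45).
So ψ(0) = ψ(3) while 0 ≠ 3, therefore ψ is not injective.
Since ψ is not injective, we find the least positive k with ψ(k) = ψ(0): this means 15k ≡ 0 (mod 45), i.e. 45 ∣ 15k. Since gcd(15, 45) = 15, dividing through by 15 this holds exactly when 3 ∣ k.
The smallest positive such k is 3.

3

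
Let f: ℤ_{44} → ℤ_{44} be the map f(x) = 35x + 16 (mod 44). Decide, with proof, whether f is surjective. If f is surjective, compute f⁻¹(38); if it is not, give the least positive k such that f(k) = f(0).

Since gcd(35, 44) = 1, 35 is invertible modulo 44. Euclid's algorithm: 44 = 1·35 + 9, 35 = 3·9 + 8, 9 = 1·8 + 1; back-substituting gives 1 = 39·35 − 31·44, so 35⁻¹ ≡ 39 (mod 44).
Then y ↦ 39(y − 16) is a two-sided inverse to f, so every y ∈ ℤ_{44} has a preimage.
Thus f is surjective.
Since f is surjective, we compute f⁻¹(38): solve 35x + 16 ≡ 38 (mod 44), i.e. 35x ≡ 22 (mod 44).
Multiplying by 35⁻¹ = 39 gives x ≡ 39·22 = 858 = 19·44 + 22 ≡ 22 (mod 44).
Check: f(22) = 35·22 + 16 = 786 = 17·44 + 38 ≡ 38 (mod 44).

22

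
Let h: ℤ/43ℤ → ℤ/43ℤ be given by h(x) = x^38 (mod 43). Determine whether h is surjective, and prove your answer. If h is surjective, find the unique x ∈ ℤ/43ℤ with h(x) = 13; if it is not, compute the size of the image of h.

22

h(21): Repeated squaring mod 43: 21^1 ≡ 21, 21^2 ≡ 21² = 441 ≡ 11, 21^4 ≡ 11² = 121 ≡ 35, 21^8 ≡ 35² = 1225 ≡ 21, 21^16 ≡ 21² = 441 ≡ 11, 21^32 ≡ 11² = 121 ≡ 35. Since 38 = 32 + 4 + 2, 21^38 ≡ 35·35·11: 35·35 = 1225 ≡ 21, then 21·11 = 231 ≡ 16. So 21^38 ≡ 16 (mod 43).
h(22): Repeated squaring mod 43: 22^1 ≡ 22, 22^2 ≡ 22² = 484 ≡ 11, 22^4 ≡ 11² = 121 ≡ 35, 22^8 ≡ 35² = 1225 ≡ 21, 22^16 ≡ 21² = 441 ≡ 11, 22^32 ≡ 11² = 121 ≡ 35. Since 38 = 32 + 4 + 2, 22^38 ≡ 35·35·11: 35·35 = 1225 ≡ 21, then 21·11 = 231 ≡ 16. So 22^38 ≡ 16 (mod 43).
So h(21) = h(22) = 16 while 21 ≠ 22, hence h is not injective.
A non-injective map from the 43-element set ℤ/43ℤ to itself takes at most 42 distinct values, so it cannot be surjective. Hence h is not surjective.
Since h is not surjective, we determine |image(h)|. Computing x^38 mod 43 for each x (by repeated squaring, reducing mod 43 at every step), the values h(0), h(1), …, h(42) are: 0, 1, 35, 17, 21, 15, 36, 6, 4, 31, 9, 41, 13, 24, 38, 40, 11, 23, 10, 25, 14, 16, 16, 14, 25, 10, 23, 11, 40, 38, 24, 13, 41, 9, 31, 4, 6, 36, 15, 21, 17, 35, 1.
The distinct values are {0, 1, 4, 6, 9, 10, 11, 13, 14, 15, 16, 17, 21, 23, 24, 25, 31, 35, 36, 38, 40, 41}; there are 22 of them.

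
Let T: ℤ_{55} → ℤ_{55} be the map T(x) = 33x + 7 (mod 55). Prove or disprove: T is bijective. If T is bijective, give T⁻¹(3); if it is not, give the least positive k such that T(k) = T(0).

5

We have gcd(33, 55) = 11 > 1. Taking s = 0 and t = 5: T(0) = 7 and T(5) = 33·5 + 7 = 172 ≡ 7 (mod 55).
So T(0) = T(5) while 0 ≠ 5, therefore T is not injective, hence not bijective.
Since T is not bijective, we find the least positive k with T(k) = T(0): this means 33k ≡ 0 (mod 55), i.e. 55 ∣ 33k. Since gcd(33, 55) = 11, dividing through by 11 this holds exactly when 5 ∣ 3k, and as gcd(3, 5) = 1, exactly when 5 ∣ k.
The smallest positive such k is 5.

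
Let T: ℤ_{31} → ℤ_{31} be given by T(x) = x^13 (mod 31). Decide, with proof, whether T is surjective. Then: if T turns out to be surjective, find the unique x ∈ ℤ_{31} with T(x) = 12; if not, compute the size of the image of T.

Since 31 is prime, the nonzero elements of ℤ_{31} form a cyclic group of order 30.
As gcd(13, 30) = 1, raising to the 13th power is a bijection on this group: if a^13 ≡ b^13 then (ab^{−1})^13 = 1, and the only element of order dividing gcd(13, 30) = 1 is 1, so a = b.
With T(0) = 0 this makes T injective on all of ℤ_{31}, hence bijective (finite equal-size domain and codomain). In particular T is surjective.
Since T is surjective, we find the preimage of 12. The inverse of x ↦ x^13 on (ℤ_{31})^× is x ↦ x^7, because 13·7 = 91 = 3·30 + 1 ≡ 1 (mod 30) and x^{30} = 1 for x ≠ 0 (Fermat). So T⁻¹(12) = 12^7 mod 31.
Repeated squaring mod 31: 12^1 ≡ 12, 12^2 ≡ 12² = 144 ≡ 20, 12^4 ≡ 20² = 400 ≡ 28. Since 7 = 4 + 2 + 1, 12^7 ≡ 28·20·12: 28·20 = 560 ≡ 2, then 2·12 = 24. So 12^7 ≡ 24 (mod 31).
Hence T⁻¹(12) = 24.

24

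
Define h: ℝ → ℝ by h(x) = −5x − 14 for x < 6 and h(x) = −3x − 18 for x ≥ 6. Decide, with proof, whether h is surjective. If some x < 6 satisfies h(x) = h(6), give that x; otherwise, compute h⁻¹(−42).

22/5

Both pieces are strictly decreasing (slopes −5 and −3), so each is injective on its own interval.
The left piece maps (−∞, 6) onto (−44, ∞); the right piece maps [6, ∞) onto (−∞, −36].
The union (−44, ∞) ∪ (−∞, −36] covers ℝ, so h is surjective.
For the follow-up: the images overlap, so an x < 6 with h(x) = h(6) exists. h(6) = −36; solving −5x − 14 = −36 for x < 6 gives x = (−36 + 14)/(−5) = 22/5.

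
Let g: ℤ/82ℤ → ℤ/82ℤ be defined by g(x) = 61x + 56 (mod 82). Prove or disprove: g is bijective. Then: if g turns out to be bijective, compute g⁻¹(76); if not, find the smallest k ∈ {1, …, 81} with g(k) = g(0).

42

Recall that g is injective if g(s) = g(t) implies s = t.
If g(s) = g(t), then 61s ≡ 61t (mod 82). Because gcd(61, 82) = 1, we may cancel 61 to get s ≡ t (mod 82).
We now compute 61⁻¹ mod 82 explicitly. Euclid's algorithm: 82 = 1·61 + 21, 61 = 2·21 + 19, 21 = 1·19 + 2, 19 = 9·2 + 1; back-substituting gives 1 = 39·61 − 29·82, so 61⁻¹ ≡ 39 (mod 82).
Then y ↦ 39(y − 56) is a two-sided inverse to g, so every y ∈ ℤ/82ℤ has a preimage.
So g is bijective.
Since g is bijective, we compute g⁻¹(76): solve 61x + 56 ≡ 76 (mod 82), i.e. 61x ≡ 20 (mod 82).
Multiplying by 61⁻¹ = 39 gives x ≡ 39·20 = 780 = 9·82 + 42 ≡ 42 (mod 82).
Check: g(42) = 61·42 + 56 = 2618 = 31·82 + 76 ≡ 76 (mod 82).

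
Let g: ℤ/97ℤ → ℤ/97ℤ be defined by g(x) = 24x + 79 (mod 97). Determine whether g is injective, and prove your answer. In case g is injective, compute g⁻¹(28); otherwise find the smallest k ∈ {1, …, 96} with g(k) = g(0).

If g(s) = g(t), then 24s ≡ 24t (mod 97). Because gcd(24, 97) = 1, we may cancel 24 to get s ≡ t (mod 97).
So g is injective.
We now compute 24⁻¹ mod 97 explicitly. Euclid's algorithm: 97 = 4·24 + 1; back-substituting gives 1 = 93·24 − 23·97, so 24⁻¹ ≡ 93 (mod 97).
Since g is injective, we compute g⁻¹(28): solve 24x + 79 ≡ 28 (mod 97), i.e. 24x ≡ 46 (mod 97).
Multiplying by 24⁻¹ = 93 gives x ≡ 93·46 = 4278 = 44·97 + 10 ≡ 10 (mod 97).
Check: g(10) = 24·10 + 79 = 319 = 3·97 + 28 ≡ 28 (mod 97).

10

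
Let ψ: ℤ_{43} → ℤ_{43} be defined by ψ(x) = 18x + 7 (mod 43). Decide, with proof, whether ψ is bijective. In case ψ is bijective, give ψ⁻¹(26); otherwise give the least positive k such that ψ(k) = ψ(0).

13

If ψ(s) = ψ(t), then 18s ≡ 18t (mod 43). Because gcd(18, 43) = 1, we may cancel 18 to get s ≡ t (mod 43).
We now compute 18⁻¹ mod 43 explicitly. Euclid's algorithm: 43 = 2·18 + 7, 18 = 2·7 + 4, 7 = 1·4 + 3, 4 = 1·3 + 1; back-substituting gives 1 = 12·18 − 5·43, so 18⁻¹ ≡ 12 (mod 43).
For any y ∈ ℤ_{43}, x = 12(y − 7) mod 43 satisfies ψ(x) = 18·12(y − 7) + 7 ≡ y (since 18·12 ≡ 1 mod 43). So every y has a preimage.
Hence ψ is bijective.
Since ψ is bijective, we compute ψ⁻¹(26): solve 18x + 7 ≡ 26 (mod 43), i.e. 18x ≡ 19 (mod 43).
Multiplying by 18⁻¹ = 12 gives x ≡ 12·19 = 228 = 5·43 + 13 ≡ 13 (mod 43).
Check: ψ(13) = 18·13 + 7 = 241 = 5·43 + 26 ≡ 26 (mod 43).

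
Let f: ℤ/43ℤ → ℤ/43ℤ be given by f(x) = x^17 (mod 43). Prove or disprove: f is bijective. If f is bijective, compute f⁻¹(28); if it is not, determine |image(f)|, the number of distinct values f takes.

Since 43 is prime, the nonzero elements of ℤ/43ℤ form a cyclic group of order 42.
As gcd(17, 42) = 1, raising to the 17th power is a bijection on this group: if x_1^17 ≡ x_2^17 then (x_1x_2^{−1})^17 = 1, and the only element of order dividing gcd(17, 42) = 1 is 1, so x_1 = x_2.
With f(0) = 0 this makes f injective on all of ℤ/43ℤ, hence bijective (finite equal-size domain and codomain). In particular f is bijective.
Since f is bijective, we find the preimage of 28. The inverse of x ↦ x^17 on (ℤ/43ℤ)^× is x ↦ x^5, because 17·5 = 85 = 2·42 + 1 ≡ 1 (mod 42) and x^{42} = 1 for x ≠ 0 (Fermat). So f⁻¹(28) = 28^5 mod 43.
Repeated squaring mod 43: 28^1 ≡ 28, 28^2 ≡ 28² = 784 ≡ 10, 28^4 ≡ 10² = 100 ≡ 14. Since 5 = 4 + 1, 28^5 ≡ 14·28: 14·28 = 392 ≡ 5. So 28^5 ≡ 5 (mod 43).
Hence f⁻¹(28) = 5.

5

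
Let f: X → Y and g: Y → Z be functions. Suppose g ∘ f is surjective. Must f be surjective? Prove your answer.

not surjective

No. Take X = {1, 2, 3}, Y = {1, 2, 3, 4, 5}, Z = {1}, f(a) = 1 for every a ∈ X, and g(b) = 1 for every b ∈ Y.
Then g ∘ f is surjective onto {1}, but 5 ∈ Y has no preimage under f, so f is not surjective.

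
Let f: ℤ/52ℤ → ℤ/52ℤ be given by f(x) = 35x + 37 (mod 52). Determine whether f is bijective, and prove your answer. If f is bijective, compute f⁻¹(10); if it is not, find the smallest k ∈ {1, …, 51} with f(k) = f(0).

By definition, injectivity means: for all u, v in the domain, f(u) = f(v) implies u = v.
If f(u) = f(v), then 35u ≡ 35v (mod 52). Because gcd(35, 52) = 1, we may cancel 35 to get u ≡ v (mod 52).
We now compute 35⁻¹ mod 52 explicitly. Euclid's algorithm: 52 = 1·35 + 17, 35 = 2·17 + 1; back-substituting gives 1 = 3·35 − 2·52, so 35⁻¹ ≡ 3 (mod 52).
Then y ↦ 3(y − 37) is a two-sided inverse to f, so every y ∈ ℤ/52ℤ has a preimage.
Therefore f is bijective.
Since f is bijective, we compute f⁻¹(10): solve 35x + 37 ≡ 10 (mod 52), i.e. 35x ≡ 25 (mod 52).
Multiplying by 35⁻¹ = 3 gives x ≡ 3·25 = 75 = 1·52 + 23 ≡ 23 (mod 52).
Check: f(23) = 35·23 + 37 = 842 = 16·52 + 10 ≡ 10 (mod 52).

23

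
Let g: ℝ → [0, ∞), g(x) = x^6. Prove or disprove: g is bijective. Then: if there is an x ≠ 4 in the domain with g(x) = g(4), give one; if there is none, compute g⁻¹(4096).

g(4) = 4096 = (−4)^6 = g(−4) (since 6 is even), with 4 ≠ −4. So g is not injective, hence not bijective.
For the follow-up, such an x exists: taking x = −4 ∈ ℝ gives g(−4) = 4096 = g(4) with −4 ≠ 4.

-4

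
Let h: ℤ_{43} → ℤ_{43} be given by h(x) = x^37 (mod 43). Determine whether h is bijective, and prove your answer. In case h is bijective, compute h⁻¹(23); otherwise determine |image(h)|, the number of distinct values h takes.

40

Since 43 is prime, the nonzero elements of ℤ_{43} form a cyclic group of order 42.
As gcd(37, 42) = 1, raising to the 37th power is a bijection on this group: if a^37 ≡ b^37 then (ab^{−1})^37 = 1, and the only element of order dividing gcd(37, 42) = 1 is 1, so a = b.
With h(0) = 0 this makes h injective on all of ℤ_{43}, hence bijective (finite equal-size domain and codomain). In particular h is bijective.
Since h is bijective, we find the preimage of 23. The inverse of x ↦ x^37 on (ℤ_{43})^× is x ↦ x^25, because 37·25 = 925 = 22·42 + 1 ≡ 1 (mod 42) and x^{42} = 1 for x ≠ 0 (Fermat). So h⁻¹(23) = 23^25 mod 43.
Repeated squaring mod 43: 23^1 ≡ 23, 23^2 ≡ 23² = 529 ≡ 13, 23^4 ≡ 13² = 169 ≡ 40, 23^8 ≡ 40² = 1600 ≡ 9, 23^16 ≡ 9² = 81 ≡ 38. Since 25 = 16 + 8 + 1, 23^25 ≡ 38·9·23: 38·9 = 342 ≡ 41, then 41·23 = 943 ≡ 40. So 23^25 ≡ 40 (mod 43).
Hence h⁻¹(23) = 40.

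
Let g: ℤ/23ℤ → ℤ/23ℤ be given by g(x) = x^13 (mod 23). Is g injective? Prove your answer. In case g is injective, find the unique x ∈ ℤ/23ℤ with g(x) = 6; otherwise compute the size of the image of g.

Since 23 is prime, the nonzero elements of ℤ/23ℤ form a cyclic group of order 22.
As gcd(13, 22) = 1, raising to the 13th power is a bijection on this group: if s^13 ≡ t^13 then (st^{−1})^13 = 1, and the only element of order dividing gcd(13, 22) = 1 is 1, so s = t.
With g(0) = 0 this makes g injective on all of ℤ/23ℤ, hence bijective (finite equal-size domain and codomain). In particular g is injective.
Since g is injective, we find the preimage of 6. The inverse of x ↦ x^13 on (ℤ/23ℤ)^× is x ↦ x^17, because 13·17 = 221 = 10·22 + 1 ≡ 1 (mod 22) and x^{22} = 1 for x ≠ 0 (Fermat). So g⁻¹(6) = 6^17 mod 23.
Repeated squaring mod 23: 6^1 ≡ 6, 6^2 ≡ 6² = 36 ≡ 13, 6^4 ≡ 13² = 169 ≡ 8, 6^8 ≡ 8² = 64 ≡ 18, 6^16 ≡ 18² = 324 ≡ 2. Since 17 = 16 + 1, 6^17 ≡ 2·6: 2·6 = 12. So 6^17 ≡ 12 (mod 23).
Hence g⁻¹(6) = 12.

12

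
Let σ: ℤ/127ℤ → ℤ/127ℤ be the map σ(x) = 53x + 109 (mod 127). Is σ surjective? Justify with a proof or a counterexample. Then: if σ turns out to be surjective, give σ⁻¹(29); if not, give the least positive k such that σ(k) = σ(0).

56

Recall: surjectivity means every element of the codomain has a preimage under σ.
Since gcd(53, 127) = 1, 53 is invertible modulo 127. Euclid's algorithm: 127 = 2·53 + 21, 53 = 2·21 + 11, 21 = 1·11 + 10, 11 = 1·10 + 1; back-substituting gives 1 = 12·53 − 5·127, so 53⁻¹ ≡ 12 (mod 127).
Then y ↦ 12(y − 109) is a two-sided inverse to σ, so every y ∈ ℤ/127ℤ has a preimage.
Hence σ is surjective.
Since σ is surjective, we find σ⁻¹(29): we need 53x ≡ 29 − 109 ≡ 47 (mod 127). Using 53⁻¹ = 12: x ≡ 12·47 = 564 = 4·127 + 56, so x = 56.
Check: σ(56) = 53·56 + 109 = 3077 = 24·127 + 29 ≡ 29 (mod 127).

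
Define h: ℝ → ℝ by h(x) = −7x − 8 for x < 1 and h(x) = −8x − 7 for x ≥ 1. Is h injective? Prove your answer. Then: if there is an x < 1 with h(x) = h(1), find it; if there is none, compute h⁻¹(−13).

Both pieces are strictly decreasing (slopes −7 and −8), so each is injective on its own interval.
The left piece maps (−∞, 1) onto (−15, ∞); the right piece maps [1, ∞) onto (−∞, −15].
These images are disjoint, so no value is attained by both pieces. Therefore h is injective.
Because the two images are disjoint, no x < 1 has h(x) = h(1), so we compute h⁻¹(−13): −13 lies in (−15, ∞), so solve −7x − 8 = −13: x = (−13 + 8)/(−7) = 5/7.

5/7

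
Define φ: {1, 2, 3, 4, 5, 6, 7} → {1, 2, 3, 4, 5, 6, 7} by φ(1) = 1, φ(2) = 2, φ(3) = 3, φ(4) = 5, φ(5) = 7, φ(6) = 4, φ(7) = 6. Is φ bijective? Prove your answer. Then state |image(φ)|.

7

The values 1, 2, 3, 5, 7, 4, 6 are a permutation of {1, 2, 3, 4, 5, 6, 7}: each element appears exactly once.
So φ is injective and surjective, hence bijective.
The image of φ is {1, 2, 3, 4, 5, 6, 7}, which has 7 elements.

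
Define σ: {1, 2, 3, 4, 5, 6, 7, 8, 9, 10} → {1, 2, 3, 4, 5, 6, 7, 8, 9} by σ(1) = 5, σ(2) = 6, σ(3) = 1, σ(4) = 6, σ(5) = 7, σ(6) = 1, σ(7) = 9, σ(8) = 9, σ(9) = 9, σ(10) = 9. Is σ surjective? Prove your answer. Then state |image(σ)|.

5

No element maps to 2, so σ is not surjective.
The image of σ is {1, 5, 6, 7, 9}, which has 5 elements.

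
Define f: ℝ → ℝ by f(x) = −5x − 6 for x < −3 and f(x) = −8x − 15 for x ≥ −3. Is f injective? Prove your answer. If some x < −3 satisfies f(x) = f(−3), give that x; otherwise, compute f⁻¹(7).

-11/4

Both pieces are strictly decreasing (slopes −5 and −8), so each is injective on its own interval.
The left piece maps (−∞, −3) onto (9, ∞); the right piece maps [−3, ∞) onto (−∞, 9].
These images are disjoint, so no value is attained by both pieces. So f is injective.
Because the two images are disjoint, no x < −3 has f(x) = f(−3), so we compute f⁻¹(7): 7 lies in (−∞, 9], so solve −8x − 15 = 7: x = (7 + 15)/(−8) = −11/4.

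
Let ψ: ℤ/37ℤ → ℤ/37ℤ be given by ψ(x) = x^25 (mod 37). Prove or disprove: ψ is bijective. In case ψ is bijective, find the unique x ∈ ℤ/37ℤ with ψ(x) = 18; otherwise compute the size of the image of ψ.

32

Since 37 is prime, the nonzero elements of ℤ/37ℤ form a cyclic group of order 36.
As gcd(25, 36) = 1, raising to the 25th power is a bijection on this group: if x_1^25 ≡ x_2^25 then (x_1x_2^{−1})^25 = 1, and the only element of order dividing gcd(25, 36) = 1 is 1, so x_1 = x_2.
With ψ(0) = 0 this makes ψ injective on all of ℤ/37ℤ, hence bijective (finite equal-size domain and codomain). In particular ψ is bijective.
Since ψ is bijective, we find the preimage of 18. The inverse of x ↦ x^25 on (ℤ/37ℤ)^× is x ↦ x^13, because 25·13 = 325 = 9·36 + 1 ≡ 1 (mod 36) and x^{36} = 1 for x ≠ 0 (Fermat). So ψ⁻¹(18) = 18^13 mod 37.
Repeated squaring mod 37: 18^1 ≡ 18, 18^2 ≡ 18² = 324 ≡ 28, 18^4 ≡ 28² = 784 ≡ 7, 18^8 ≡ 7² = 49 ≡ 12. Since 13 = 8 + 4 + 1, 18^13 ≡ 12·7·18: 12·7 = 84 ≡ 10, then 10·18 = 180 ≡ 32. So 18^13 ≡ 32 (mod 37).
Hence ψ⁻¹(18) = 32.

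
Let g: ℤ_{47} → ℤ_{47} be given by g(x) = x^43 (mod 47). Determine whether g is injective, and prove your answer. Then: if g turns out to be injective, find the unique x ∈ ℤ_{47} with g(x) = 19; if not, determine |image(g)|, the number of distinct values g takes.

39

Since 47 is prime, the nonzero elements of ℤ_{47} form a cyclic group of order 46.
As gcd(43, 46) = 1, raising to the 43rd power is a bijection on this group: if s^43 ≡ t^43 then (st^{−1})^43 = 1, and the only element of order dividing gcd(43, 46) = 1 is 1, so s = t.
With g(0) = 0 this makes g injective on all of ℤ_{47}, hence bijective (finite equal-size domain and codomain). In particular g is injective.
Since g is injective, we find the preimage of 19. The inverse of x ↦ x^43 on (ℤ_{47})^× is x ↦ x^15, because 43·15 = 645 = 14·46 + 1 ≡ 1 (mod 46) and x^{46} = 1 for x ≠ 0 (Fermat). So g⁻¹(19) = 19^15 mod 47.
Repeated squaring mod 47: 19^1 ≡ 19, 19^2 ≡ 19² = 361 ≡ 32, 19^4 ≡ 32² = 1024 ≡ 37, 19^8 ≡ 37² = 1369 ≡ 6. Since 15 = 8 + 4 + 2 + 1, 19^15 ≡ 6·37·32·19: 6·37 = 222 ≡ 34, then 34·32 = 1088 ≡ 7, then 7·19 = 133 ≡ 39. So 19^15 ≡ 39 (mod 47).
Hence g⁻¹(19) = 39.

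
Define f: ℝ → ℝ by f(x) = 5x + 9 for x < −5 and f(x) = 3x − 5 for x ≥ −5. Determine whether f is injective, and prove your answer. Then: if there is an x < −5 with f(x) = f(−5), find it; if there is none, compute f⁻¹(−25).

Both pieces are strictly increasing (slopes 5 and 3), so each is injective on its own interval.
The left piece maps (−∞, −5) onto (−∞, −16); the right piece maps [−5, ∞) onto [−20, ∞).
These images overlap. In particular f(−5) = −20 (right piece), and solving 5x + 9 = −20 on the left piece gives x = −29/5 < −5.
So f(−29/5) = f(−5) with −29/5 ≠ −5, and f is not injective. This x = −29/5 is the requested value below −5.

-29/5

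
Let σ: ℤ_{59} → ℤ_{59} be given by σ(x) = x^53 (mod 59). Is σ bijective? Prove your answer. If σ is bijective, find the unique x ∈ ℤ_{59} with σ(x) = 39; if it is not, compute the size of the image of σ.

38

Since 59 is prime, the nonzero elements of ℤ_{59} form a cyclic group of order 58.
As gcd(53, 58) = 1, raising to the 53rd power is a bijection on this group: if x_1^53 ≡ x_2^53 then (x_1x_2^{−1})^53 = 1, and the only element of order dividing gcd(53, 58) = 1 is 1, so x_1 = x_2.
With σ(0) = 0 this makes σ injective on all of ℤ_{59}, hence bijective (finite equal-size domain and codomain). In particular σ is bijective.
Since σ is bijective, we find the preimage of 39. The inverse of x ↦ x^53 on (ℤ_{59})^× is x ↦ x^23, because 53·23 = 1219 = 21·58 + 1 ≡ 1 (mod 58) and x^{58} = 1 for x ≠ 0 (Fermat). So σ⁻¹(39) = 39^23 mod 59.
Repeated squaring mod 59: 39^1 ≡ 39, 39^2 ≡ 39² = 1521 ≡ 46, 39^4 ≡ 46² = 2116 ≡ 51, 39^8 ≡ 51² = 2601 ≡ 5, 39^16 ≡ 5² = 25. Since 23 = 16 + 4 + 2 + 1, 39^23 ≡ 25·51·46·39: 25·51 = 1275 ≡ 36, then 36·46 = 1656 ≡ 4, then 4·39 = 156 ≡ 38. So 39^23 ≡ 38 (mod 59).
Hence σ⁻¹(39) = 38.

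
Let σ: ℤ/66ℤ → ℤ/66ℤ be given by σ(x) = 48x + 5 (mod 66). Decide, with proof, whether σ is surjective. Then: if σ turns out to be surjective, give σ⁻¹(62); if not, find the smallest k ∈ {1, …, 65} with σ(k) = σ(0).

Since gcd(48, 66) = 6, we have 48x ≡ 0 (mod 6) for all x, so σ(x) ≡ 5 (mod 6).
But 0 ≢ 5 (mod 6), so 0 ∈ ℤ/66ℤ has no preimage. Hence σ is not surjective.
Since σ is not surjective, we find the least positive k with σ(k) = σ(0): this means 48k ≡ 0 (mod 66), i.e. 66 ∣ 48k. Since gcd(48, 66) = 6, dividing through by 6 this holds exactly when 11 ∣ 8k, and as gcd(8, 11) = 1, exactly when 11 ∣ k.
The smallest positive such k is 11.

11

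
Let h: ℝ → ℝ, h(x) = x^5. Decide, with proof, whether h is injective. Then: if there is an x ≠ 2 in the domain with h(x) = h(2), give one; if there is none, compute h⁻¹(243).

3

On ℝ, x ↦ x^5 is strictly increasing (since 5 is odd), so h(s) = h(t) forces s = t. So h is injective.
Since x ↦ x^5 is strictly increasing on ℝ, it is injective there, so no x ≠ 2 in the domain has h(x) = h(2). We therefore compute h⁻¹(243) = 243^{1/5} = 3 (indeed 3^5 = 243).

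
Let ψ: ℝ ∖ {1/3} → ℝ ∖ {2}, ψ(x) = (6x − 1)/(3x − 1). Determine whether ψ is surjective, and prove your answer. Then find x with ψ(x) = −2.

For any y ≠ 2, solving y(3x − 1) = 6x − 1 for x gives a well-defined x ≠ 1/3. So ψ is surjective.
Solving ψ(x) = −2: cross-multiplying gives 6x − 1 = −2(3x − 1), which rearranges to 12x = 3, so x = 1/4.

1/4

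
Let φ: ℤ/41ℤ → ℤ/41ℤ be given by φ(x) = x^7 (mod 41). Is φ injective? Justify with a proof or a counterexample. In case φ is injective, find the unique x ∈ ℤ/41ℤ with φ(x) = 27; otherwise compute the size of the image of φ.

38

Since 41 is prime, the nonzero elements of ℤ/41ℤ form a cyclic group of order 40.
As gcd(7, 40) = 1, raising to the 7th power is a bijection on this group: if u^7 ≡ v^7 then (uv^{−1})^7 = 1, and the only element of order dividing gcd(7, 40) = 1 is 1, so u = v.
With φ(0) = 0 this makes φ injective on all of ℤ/41ℤ, hence bijective (finite equal-size domain and codomain). In particular φ is injective.
Since φ is injective, we find the preimage of 27. The inverse of x ↦ x^7 on (ℤ/41ℤ)^× is x ↦ x^23, because 7·23 = 161 = 4·40 + 1 ≡ 1 (mod 40) and x^{40} = 1 for x ≠ 0 (Fermat). So φ⁻¹(27) = 27^23 mod 41.
Repeated squaring mod 41: 27^1 ≡ 27, 27^2 ≡ 27² = 729 ≡ 32, 27^4 ≡ 32² = 1024 ≡ 40, 27^8 ≡ 40² = 1600 ≡ 1, 27^16 ≡ 1² = 1. Since 23 = 16 + 4 + 2 + 1, 27^23 ≡ 1·40·32·27: 1·40 = 40, then 40·32 = 1280 ≡ 9, then 9·27 = 243 ≡ 38. So 27^23 ≡ 38 (mod 41).
Hence φ⁻¹(27) = 38.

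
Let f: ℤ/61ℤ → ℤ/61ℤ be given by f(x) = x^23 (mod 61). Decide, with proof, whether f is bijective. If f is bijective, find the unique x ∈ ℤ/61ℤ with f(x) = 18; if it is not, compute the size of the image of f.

35

Since 61 is prime, the nonzero elements of ℤ/61ℤ form a cyclic group of order 60.
As gcd(23, 60) = 1, raising to the 23rd power is a bijection on this group: if u^23 ≡ v^23 then (uv^{−1})^23 = 1, and the only element of order dividing gcd(23, 60) = 1 is 1, so u = v.
With f(0) = 0 this makes f injective on all of ℤ/61ℤ, hence bijective (finite equal-size domain and codomain). In particular f is bijective.
Since f is bijective, we find the preimage of 18. The inverse of x ↦ x^23 on (ℤ/61ℤ)^× is x ↦ x^47, because 23·47 = 1081 = 18·60 + 1 ≡ 1 (mod 60) and x^{60} = 1 for x ≠ 0 (Fermat). So f⁻¹(18) = 18^47 mod 61.
Repeated squaring mod 61: 18^1 ≡ 18, 18^2 ≡ 18² = 324 ≡ 19, 18^4 ≡ 19² = 361 ≡ 56, 18^8 ≡ 56² = 3136 ≡ 25, 18^16 ≡ 25² = 625 ≡ 15, 18^32 ≡ 15² = 225 ≡ 42. Since 47 = 32 + 8 + 4 + 2 + 1, 18^47 ≡ 42·25·56·19·18: 42·25 = 1050 ≡ 13, then 13·56 = 728 ≡ 57, then 57·19 = 1083 ≡ 46, then 46·18 = 828 ≡ 35. So 18^47 ≡ 35 (mod 61).
Hence f⁻¹(18) = 35.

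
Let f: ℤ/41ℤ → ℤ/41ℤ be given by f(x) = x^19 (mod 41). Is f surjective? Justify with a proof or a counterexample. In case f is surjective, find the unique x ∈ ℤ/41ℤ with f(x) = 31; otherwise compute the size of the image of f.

4

Since 41 is prime, the nonzero elements of ℤ/41ℤ form a cyclic group of order 40.
As gcd(19, 40) = 1, raising to the 19th power is a bijection on this group: if x_1^19 ≡ x_2^19 then (x_1x_2^{−1})^19 = 1, and the only element of order dividing gcd(19, 40) = 1 is 1, so x_1 = x_2.
With f(0) = 0 this makes f injective on all of ℤ/41ℤ, hence bijective (finite equal-size domain and codomain). In particular f is surjective.
Since f is surjective, we find the preimage of 31. The inverse of x ↦ x^19 on (ℤ/41ℤ)^× is x ↦ x^19, because 19·19 = 361 = 9·40 + 1 ≡ 1 (mod 40) and x^{40} = 1 for x ≠ 0 (Fermat). So f⁻¹(31) = 31^19 mod 41.
Repeated squaring mod 41: 31^1 ≡ 31, 31^2 ≡ 31² = 961 ≡ 18, 31^4 ≡ 18² = 324 ≡ 37, 31^8 ≡ 37² = 1369 ≡ 16, 31^16 ≡ 16² = 256 ≡ 10. Since 19 = 16 + 2 + 1, 31^19 ≡ 10·18·31: 10·18 = 180 ≡ 16, then 16·31 = 496 ≡ 4. So 31^19 ≡ 4 (mod 41).
Hence f⁻¹(31) = 4.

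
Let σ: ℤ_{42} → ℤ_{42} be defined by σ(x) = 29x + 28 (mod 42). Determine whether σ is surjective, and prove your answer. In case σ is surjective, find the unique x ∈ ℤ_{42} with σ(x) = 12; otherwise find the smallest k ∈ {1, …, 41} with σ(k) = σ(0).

40

Since gcd(29, 42) = 1, 29 is invertible modulo 42. Euclid's algorithm: 42 = 1·29 + 13, 29 = 2·13 + 3, 13 = 4·3 + 1; back-substituting gives 1 = 29·29 − 20·42, so 29⁻¹ ≡ 29 (mod 42).
Then y ↦ 29(y − 28) is a two-sided inverse to σ, so every y ∈ ℤ_{42} has a preimage.
Thus σ is surjective.
Since σ is surjective, we find σ⁻¹(12): we need 29x ≡ 12 − 28 ≡ 26 (mod 42). Using 29⁻¹ = 29: x ≡ 29·26 = 754 = 17·42 + 40, so x = 40.
Check: σ(40) = 29·40 + 28 = 1188 = 28·42 + 12 ≡ 12 (mod 42).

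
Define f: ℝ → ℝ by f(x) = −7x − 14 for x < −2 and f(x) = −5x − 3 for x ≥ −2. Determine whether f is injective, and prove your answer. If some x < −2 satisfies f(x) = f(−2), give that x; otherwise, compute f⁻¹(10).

-3

Both pieces are strictly decreasing (slopes −7 and −5), so each is injective on its own interval.
The left piece maps (−∞, −2) onto (0, ∞); the right piece maps [−2, ∞) onto (−∞, 7].
These images overlap. In particular f(−2) = 7 (right piece), and solving −7x − 14 = 7 on the left piece gives x = −3 < −2.
So f(−3) = f(−2) with −3 ≠ −2, and f is not injective. This x = −3 is the requested value below −2.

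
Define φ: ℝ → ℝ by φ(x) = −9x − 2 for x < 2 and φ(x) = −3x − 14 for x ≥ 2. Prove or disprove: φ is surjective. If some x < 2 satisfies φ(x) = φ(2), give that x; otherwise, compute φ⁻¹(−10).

Both pieces are strictly decreasing (slopes −9 and −3), so each is injective on its own interval.
The left piece maps (−∞, 2) onto (−20, ∞); the right piece maps [2, ∞) onto (−∞, −20].
These images together cover ℝ, so φ is surjective.
Because the two images are disjoint, no x < 2 has φ(x) = φ(2), so we compute φ⁻¹(−10): −10 lies in (−20, ∞), so solve −9x − 2 = −10: x = (−10 + 2)/(−9) = 8/9.

8/9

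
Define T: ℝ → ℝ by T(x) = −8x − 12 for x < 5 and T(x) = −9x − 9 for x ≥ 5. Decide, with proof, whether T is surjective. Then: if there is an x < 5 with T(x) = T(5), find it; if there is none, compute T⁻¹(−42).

Both pieces are strictly decreasing (slopes −8 and −9), so each is injective on its own interval.
The left piece maps (−∞, 5) onto (−52, ∞); the right piece maps [5, ∞) onto (−∞, −54].
The union (−52, ∞) ∪ (−∞, −54] omits the interval between −52 and −54; in particular −52 has no preimage. So T is not surjective.
Because the two images are disjoint, no x < 5 has T(x) = T(5), so we compute T⁻¹(−42): −42 lies in (−52, ∞), so solve −8x − 12 = −42: x = (−42 + 12)/(−8) = 15/4.

15/4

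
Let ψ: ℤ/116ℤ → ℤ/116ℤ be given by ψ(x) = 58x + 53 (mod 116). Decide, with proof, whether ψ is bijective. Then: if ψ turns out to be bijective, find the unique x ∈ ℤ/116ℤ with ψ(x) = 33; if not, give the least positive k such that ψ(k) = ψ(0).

We have gcd(58, 116) = 58 > 1. Taking x_1 = 0 and x_2 = 2: ψ(0) = 53 and ψ(2) = 58·2 + 53 = 169 ≡ 53 (mod 116).
So ψ(0) = ψ(2) while 0 ≠ 2, therefore ψ is not injective, hence not bijective.
Since ψ is not bijective, we find the least positive k with ψ(k) = ψ(0): this means 58k ≡ 0 (mod 116), i.e. 116 ∣ 58k. Since gcd(58, 116) = 58, dividing through by 58 this holds exactly when 2 ∣ k.
The smallest positive such k is 2.

2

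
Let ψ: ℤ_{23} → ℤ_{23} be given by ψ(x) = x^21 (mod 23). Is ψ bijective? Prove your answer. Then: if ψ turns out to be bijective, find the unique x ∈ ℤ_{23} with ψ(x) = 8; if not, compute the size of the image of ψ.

Since 23 is prime, the nonzero elements of ℤ_{23} form a cyclic group of order 22.
As gcd(21, 22) = 1, raising to the 21st power is a bijection on this group: if u^21 ≡ v^21 then (uv^{−1})^21 = 1, and the only element of order dividing gcd(21, 22) = 1 is 1, so u = v.
With ψ(0) = 0 this makes ψ injective on all of ℤ_{23}, hence bijective (finite equal-size domain and codomain). In particular ψ is bijective.
Since ψ is bijective, we find the preimage of 8. The inverse of x ↦ x^21 on (ℤ_{23})^× is x ↦ x^21, because 21·21 = 441 = 20·22 + 1 ≡ 1 (mod 22) and x^{22} = 1 for x ≠ 0 (Fermat). So ψ⁻¹(8) = 8^21 mod 23.
Repeated squaring mod 23: 8^1 ≡ 8, 8^2 ≡ 8² = 64 ≡ 18, 8^4 ≡ 18² = 324 ≡ 2, 8^8 ≡ 2² = 4, 8^16 ≡ 4² = 16. Since 21 = 16 + 4 + 1, 8^21 ≡ 16·2·8: 16·2 = 32 ≡ 9, then 9·8 = 72 ≡ 3. So 8^21 ≡ 3 (mod 23).
Hence ψ⁻¹(8) = 3.

3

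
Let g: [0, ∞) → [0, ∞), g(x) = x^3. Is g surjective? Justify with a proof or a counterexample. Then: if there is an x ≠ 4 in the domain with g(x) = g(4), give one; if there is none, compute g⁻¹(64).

For any y ∈ [0, ∞), x = y^{1/3} ∈ [0, ∞) gives g(x) = y, so g is surjective.
Since x ↦ x^3 is strictly increasing on [0, ∞), it is injective there, so no x ≠ 4 in the domain has g(x) = g(4). We therefore compute g⁻¹(64) = 64^{1/3} = 4 (indeed 4^3 = 64).

4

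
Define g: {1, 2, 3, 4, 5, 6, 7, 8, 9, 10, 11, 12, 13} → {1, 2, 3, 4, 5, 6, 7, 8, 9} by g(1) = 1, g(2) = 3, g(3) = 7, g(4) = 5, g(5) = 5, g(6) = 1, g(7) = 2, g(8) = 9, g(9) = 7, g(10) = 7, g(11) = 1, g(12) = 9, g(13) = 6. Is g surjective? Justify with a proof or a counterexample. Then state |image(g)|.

No element maps to 4, so g is not surjective.
The image of g is {1, 2, 3, 5, 6, 7, 9}, which has 7 elements.

7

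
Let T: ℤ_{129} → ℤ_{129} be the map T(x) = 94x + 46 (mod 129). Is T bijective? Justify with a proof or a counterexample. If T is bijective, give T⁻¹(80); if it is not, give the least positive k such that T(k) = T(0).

Recall: injectivity means: for all x_1, x_2 in the domain, T(x_1) = T(x_2) implies x_1 = x_2.
If T(x_1) = T(x_2), then 94x_1 ≡ 94x_2 (mod 129). Because gcd(94, 129) = 1, we may cancel 94 to get x_1 ≡ x_2 (mod 129).
We now compute 94⁻¹ mod 129 explicitly. Euclid's algorithm: 129 = 1·94 + 35, 94 = 2·35 + 24, 35 = 1·24 + 11, 24 = 2·11 + 2, 11 = 5·2 + 1; back-substituting gives 1 = 70·94 − 51·129, so 94⁻¹ ≡ 70 (mod 129).
For any y ∈ ℤ_{129}, x = 70(y − 46) mod 129 satisfies T(x) = 94·70(y − 46) + 46 ≡ y (since 94·70 ≡ 1 mod 129). So every y has a preimage.
Thus T is bijective.
Since T is bijective, we find T⁻¹(80): we need 94x ≡ 80 − 46 ≡ 34 (mod 129). Using 94⁻¹ = 70: x ≡ 70·34 = 2380 = 18·129 + 58, so x = 58.
Check: T(58) = 94·58 + 46 = 5498 = 42·129 + 80 ≡ 80 (mod 129).

58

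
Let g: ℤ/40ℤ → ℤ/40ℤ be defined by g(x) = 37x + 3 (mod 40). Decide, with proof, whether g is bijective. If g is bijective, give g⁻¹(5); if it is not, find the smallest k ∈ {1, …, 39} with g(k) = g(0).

Recall: g is injective when g(u) = g(v) forces u = v.
If g(u) = g(v), then 37u ≡ 37v (mod 40). Because gcd(37, 40) = 1, we may cancel 37 to get u ≡ v (mod 40).
We now compute 37⁻¹ mod 40 explicitly. Euclid's algorithm: 40 = 1·37 + 3, 37 = 12·3 + 1; back-substituting gives 1 = 13·37 − 12·40, so 37⁻¹ ≡ 13 (mod 40).
For any y ∈ ℤ/40ℤ, x = 13(y − 3) mod 40 satisfies g(x) = 37·13(y − 3) + 3 ≡ y (since 37·13 ≡ 1 mod 40). So every y has a preimage.
Therefore g is bijective.
Since g is bijective, we find g⁻¹(5): we need 37x ≡ 5 − 3 ≡ 2 (mod 40). Using 37⁻¹ = 13: x ≡ 13·2 = 26, so x = 26.
Check: g(26) = 37·26 + 3 = 965 = 24·40 + 5 ≡ 5 (mod 40).

26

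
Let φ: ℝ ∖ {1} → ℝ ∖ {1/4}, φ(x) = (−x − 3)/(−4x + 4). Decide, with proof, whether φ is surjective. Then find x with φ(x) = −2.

5/9

For any y ≠ 1/4, solving y(−4x + 4) = −x − 3 for x gives a well-defined x ≠ 1. So φ is surjective.
Solving φ(x) = −2: cross-multiplying gives −x − 3 = −2(−4x + 4), which rearranges to −9x = −5, so x = 5/9.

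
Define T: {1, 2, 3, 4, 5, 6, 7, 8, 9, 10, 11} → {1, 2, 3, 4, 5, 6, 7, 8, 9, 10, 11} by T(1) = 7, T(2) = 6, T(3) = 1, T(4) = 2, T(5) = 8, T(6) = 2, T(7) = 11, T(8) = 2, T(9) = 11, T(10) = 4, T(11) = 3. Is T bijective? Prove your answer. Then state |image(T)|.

T(4) = 2 = T(6) with 4 ≠ 6, so T is not injective, hence not bijective.
The image of T is {1, 2, 3, 4, 6, 7, 8, 11}, which has 8 elements.

8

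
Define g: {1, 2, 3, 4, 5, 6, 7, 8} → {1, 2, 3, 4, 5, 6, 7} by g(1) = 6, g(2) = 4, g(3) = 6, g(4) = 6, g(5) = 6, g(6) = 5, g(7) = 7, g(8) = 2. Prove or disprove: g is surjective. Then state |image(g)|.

No element maps to 1, so g is not surjective.
The image of g is {2, 4, 5, 6, 7}, which has 5 elements.

5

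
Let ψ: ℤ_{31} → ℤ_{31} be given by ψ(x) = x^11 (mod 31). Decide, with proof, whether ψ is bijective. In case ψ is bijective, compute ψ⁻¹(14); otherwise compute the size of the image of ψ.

Since 31 is prime, the nonzero elements of ℤ_{31} form a cyclic group of order 30.
As gcd(11, 30) = 1, raising to the 11th power is a bijection on this group: if s^11 ≡ t^11 then (st^{−1})^11 = 1, and the only element of order dividing gcd(11, 30) = 1 is 1, so s = t.
With ψ(0) = 0 this makes ψ injective on all of ℤ_{31}, hence bijective (finite equal-size domain and codomain). In particular ψ is bijective.
Since ψ is bijective, we find the preimage of 14. The inverse of x ↦ x^11 on (ℤ_{31})^× is x ↦ x^11, because 11·11 = 121 = 4·30 + 1 ≡ 1 (mod 30) and x^{30} = 1 for x ≠ 0 (Fermat). So ψ⁻¹(14) = 14^11 mod 31.
Repeated squaring mod 31: 14^1 ≡ 14, 14^2 ≡ 14² = 196 ≡ 10, 14^4 ≡ 10² = 100 ≡ 7, 14^8 ≡ 7² = 49 ≡ 18. Since 11 = 8 + 2 + 1, 14^11 ≡ 18·10·14: 18·10 = 180 ≡ 25, then 25·14 = 350 ≡ 9. So 14^11 ≡ 9 (mod 31).
Hence ψ⁻¹(14) = 9.

9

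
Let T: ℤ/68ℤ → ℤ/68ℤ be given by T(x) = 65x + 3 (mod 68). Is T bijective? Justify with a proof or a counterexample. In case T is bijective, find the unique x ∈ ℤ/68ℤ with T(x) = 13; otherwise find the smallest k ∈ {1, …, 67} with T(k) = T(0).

If T(u) = T(v), then 65u ≡ 65v (mod 68). Because gcd(65, 68) = 1, we may cancel 65 to get u ≡ v (mod 68).
We now compute 65⁻¹ mod 68 explicitly. Euclid's algorithm: 68 = 1·65 + 3, 65 = 21·3 + 2, 3 = 1·2 + 1; back-substituting gives 1 = 45·65 − 43·68, so 65⁻¹ ≡ 45 (mod 68).
Then y ↦ 45(y − 3) is a two-sided inverse to T, so every y ∈ ℤ/68ℤ has a preimage.
Therefore T is bijective.
Since T is bijective, we compute T⁻¹(13): solve 65x + 3 ≡ 13 (mod 68), i.e. 65x ≡ 10 (mod 68).
Multiplying by 65⁻¹ = 45 gives x ≡ 45·10 = 450 = 6·68 + 42 ≡ 42 (mod 68).
Check: T(42) = 65·42 + 3 = 2733 = 40·68 + 13 ≡ 13 (mod 68).

42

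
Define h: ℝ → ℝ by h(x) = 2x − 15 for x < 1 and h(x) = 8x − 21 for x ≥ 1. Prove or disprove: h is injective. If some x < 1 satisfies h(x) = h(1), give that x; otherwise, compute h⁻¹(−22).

Both pieces are strictly increasing (slopes 2 and 8), so each is injective on its own interval.
The left piece maps (−∞, 1) onto (−∞, −13); the right piece maps [1, ∞) onto [−13, ∞).
These images are disjoint, so no value is attained by both pieces. So h is injective.
Because the two images are disjoint, no x < 1 has h(x) = h(1), so we compute h⁻¹(−22): −22 lies in (−∞, −13), so solve 2x − 15 = −22: x = (−22 + 15)/2 = −7/2.

-7/2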